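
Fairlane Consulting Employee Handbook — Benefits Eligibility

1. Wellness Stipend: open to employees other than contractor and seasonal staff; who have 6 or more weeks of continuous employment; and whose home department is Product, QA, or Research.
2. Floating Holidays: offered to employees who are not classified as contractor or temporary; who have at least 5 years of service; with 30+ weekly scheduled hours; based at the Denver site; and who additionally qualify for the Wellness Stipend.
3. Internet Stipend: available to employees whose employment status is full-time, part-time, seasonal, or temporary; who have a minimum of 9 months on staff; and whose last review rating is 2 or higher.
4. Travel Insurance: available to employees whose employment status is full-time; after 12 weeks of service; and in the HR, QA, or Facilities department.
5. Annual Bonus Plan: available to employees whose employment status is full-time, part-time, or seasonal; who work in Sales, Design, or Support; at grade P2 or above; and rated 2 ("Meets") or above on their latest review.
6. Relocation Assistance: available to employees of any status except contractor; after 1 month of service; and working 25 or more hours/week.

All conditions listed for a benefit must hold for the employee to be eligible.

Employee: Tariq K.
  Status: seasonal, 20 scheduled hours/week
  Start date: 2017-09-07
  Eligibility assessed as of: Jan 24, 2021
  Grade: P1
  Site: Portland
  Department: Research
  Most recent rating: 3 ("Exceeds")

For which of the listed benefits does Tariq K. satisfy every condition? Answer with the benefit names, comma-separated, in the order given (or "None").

Service from 2017-09-07 to Jan 24, 2021: 1235 days.
Wellness Stipend — status seasonal ✗ (excluded) → not eligible.
Floating Holidays — status seasonal ✓ (not excluded); service 1235 days < 5 years (≈1825 days) ✗ → not eligible.
Internet Stipend — status seasonal ✓; service 1235 days ≥ 9 months (≈270 days) ✓; rating 3 ≥ 2 ✓ → eligible.
Travel Insurance — status seasonal ✗ (requires full-time) → not eligible.
Annual Bonus Plan — status seasonal ✓; dept Research ✗ → not eligible.
Relocation Assistance — status seasonal ✓ (not excluded); service 1235 days ≥ 1 month (≈30 days) ✓; 20 hrs/wk < 25 ✗ → not eligible.

Internet Stipend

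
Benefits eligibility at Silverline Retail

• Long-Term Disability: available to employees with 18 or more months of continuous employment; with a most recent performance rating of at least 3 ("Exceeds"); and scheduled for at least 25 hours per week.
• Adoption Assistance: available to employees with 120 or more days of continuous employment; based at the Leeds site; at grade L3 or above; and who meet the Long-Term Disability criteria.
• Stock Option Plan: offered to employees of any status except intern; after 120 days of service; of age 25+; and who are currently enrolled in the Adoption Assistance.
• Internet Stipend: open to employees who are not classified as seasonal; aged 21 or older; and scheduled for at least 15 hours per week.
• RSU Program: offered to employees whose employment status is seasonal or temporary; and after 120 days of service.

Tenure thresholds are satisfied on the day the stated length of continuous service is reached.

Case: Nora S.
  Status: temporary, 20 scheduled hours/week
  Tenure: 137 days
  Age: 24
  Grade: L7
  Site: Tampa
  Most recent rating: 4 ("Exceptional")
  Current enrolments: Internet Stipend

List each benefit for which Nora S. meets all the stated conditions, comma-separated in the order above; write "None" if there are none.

Long-Term Disability — service 137 days < 18 months (≈540 days) ✗ → not eligible.
Adoption Assistance — service 137 days ≥ 120 days ✓; site Tampa ✗ (not Leeds) → not eligible.
Stock Option Plan — status temporary ✓ (not excluded); service 137 days ≥ 120 days ✓; age 24 < 25 ✗ → not eligible.
Internet Stipend — status temporary ✓ (not excluded); age 24 ≥ 21 ✓; 20 hrs/wk ≥ 15 ✓ → eligible.
RSU Program — status temporary ✓; service 137 days ≥ 120 days ✓ → eligible.

Internet Stipend, RSU Program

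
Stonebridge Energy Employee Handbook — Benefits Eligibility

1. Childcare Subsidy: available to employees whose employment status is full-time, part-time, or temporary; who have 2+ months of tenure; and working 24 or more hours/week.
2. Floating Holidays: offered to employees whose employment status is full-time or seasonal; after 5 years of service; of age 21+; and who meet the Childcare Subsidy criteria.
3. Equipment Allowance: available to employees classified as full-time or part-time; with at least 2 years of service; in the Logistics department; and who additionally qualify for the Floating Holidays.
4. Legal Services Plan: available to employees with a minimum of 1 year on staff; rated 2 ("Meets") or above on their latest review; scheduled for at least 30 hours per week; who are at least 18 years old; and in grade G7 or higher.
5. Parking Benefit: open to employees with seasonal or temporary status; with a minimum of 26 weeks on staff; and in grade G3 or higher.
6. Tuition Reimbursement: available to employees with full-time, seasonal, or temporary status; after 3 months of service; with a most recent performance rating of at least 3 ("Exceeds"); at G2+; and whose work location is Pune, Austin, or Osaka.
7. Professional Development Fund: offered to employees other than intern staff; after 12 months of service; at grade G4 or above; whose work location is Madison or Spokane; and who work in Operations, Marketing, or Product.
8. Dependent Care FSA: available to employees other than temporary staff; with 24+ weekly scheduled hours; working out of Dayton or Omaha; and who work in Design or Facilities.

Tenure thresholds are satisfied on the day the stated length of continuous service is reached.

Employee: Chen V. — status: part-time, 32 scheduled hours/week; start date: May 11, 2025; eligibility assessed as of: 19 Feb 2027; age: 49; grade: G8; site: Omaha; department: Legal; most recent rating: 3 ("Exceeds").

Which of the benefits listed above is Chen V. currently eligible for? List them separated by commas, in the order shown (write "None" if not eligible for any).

Childcare Subsidy, Legal Services Plan

Service from May 11, 2025 to 19 Feb 2027: 649 days.
Childcare Subsidy — status part-time ✓; service 649 days ≥ 2 months (≈60 days) ✓; 32 hrs/wk ≥ 24 ✓ → eligible.
Floating Holidays — status part-time ✗ (requires full-time or seasonal) → not eligible.
Equipment Allowance — status part-time ✓; service 649 days < 2 years (≈730 days) ✗ → not eligible.
Legal Services Plan — service 649 days ≥ 1 year (≈365 days) ✓; rating 3 ≥ 2 ✓; 32 hrs/wk ≥ 30 ✓; age 49 ≥ 18 ✓; grade G8 ≥ G7 ✓ → eligible.
Parking Benefit — status part-time ✗ (requires seasonal or temporary) → not eligible.
Tuition Reimbursement — status part-time ✗ (requires full-time, seasonal, or temporary) → not eligible.
Professional Development Fund — status part-time ✓ (not excluded); service 649 days ≥ 12 months (≈360 days) ✓; grade G8 ≥ G4 ✓; site Omaha ✗ (not Madison or Spokane) → not eligible.
Dependent Care FSA — status part-time ✓ (not excluded); 32 hrs/wk ≥ 24 ✓; site Omaha ✓; dept Legal ✗ → not eligible.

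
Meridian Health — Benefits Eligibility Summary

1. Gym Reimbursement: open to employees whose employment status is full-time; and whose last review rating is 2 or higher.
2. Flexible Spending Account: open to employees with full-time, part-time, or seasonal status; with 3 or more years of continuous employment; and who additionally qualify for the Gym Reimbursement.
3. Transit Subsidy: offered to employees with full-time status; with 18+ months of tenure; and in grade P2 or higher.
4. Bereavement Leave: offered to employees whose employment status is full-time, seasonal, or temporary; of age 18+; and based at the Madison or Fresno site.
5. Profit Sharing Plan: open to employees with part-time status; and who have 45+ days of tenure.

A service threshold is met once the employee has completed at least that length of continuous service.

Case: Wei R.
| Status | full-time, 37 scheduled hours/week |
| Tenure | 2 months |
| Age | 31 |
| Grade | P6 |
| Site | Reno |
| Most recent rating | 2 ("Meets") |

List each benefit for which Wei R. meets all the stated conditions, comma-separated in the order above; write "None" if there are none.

Gym Reimbursement

Gym Reimbursement — status full-time ✓; rating 2 ≥ 2 ✓ → eligible.
Flexible Spending Account — status full-time ✓; service 2 months < 3 years (≈1095 days) ✗ → not eligible.
Transit Subsidy — status full-time ✓; service 2 months < 18 months ✗ → not eligible.
Bereavement Leave — status full-time ✓; age 31 ≥ 18 ✓; site Reno ✗ (not Madison or Fresno) → not eligible.
Profit Sharing Plan — status full-time ✗ (requires part-time) → not eligible.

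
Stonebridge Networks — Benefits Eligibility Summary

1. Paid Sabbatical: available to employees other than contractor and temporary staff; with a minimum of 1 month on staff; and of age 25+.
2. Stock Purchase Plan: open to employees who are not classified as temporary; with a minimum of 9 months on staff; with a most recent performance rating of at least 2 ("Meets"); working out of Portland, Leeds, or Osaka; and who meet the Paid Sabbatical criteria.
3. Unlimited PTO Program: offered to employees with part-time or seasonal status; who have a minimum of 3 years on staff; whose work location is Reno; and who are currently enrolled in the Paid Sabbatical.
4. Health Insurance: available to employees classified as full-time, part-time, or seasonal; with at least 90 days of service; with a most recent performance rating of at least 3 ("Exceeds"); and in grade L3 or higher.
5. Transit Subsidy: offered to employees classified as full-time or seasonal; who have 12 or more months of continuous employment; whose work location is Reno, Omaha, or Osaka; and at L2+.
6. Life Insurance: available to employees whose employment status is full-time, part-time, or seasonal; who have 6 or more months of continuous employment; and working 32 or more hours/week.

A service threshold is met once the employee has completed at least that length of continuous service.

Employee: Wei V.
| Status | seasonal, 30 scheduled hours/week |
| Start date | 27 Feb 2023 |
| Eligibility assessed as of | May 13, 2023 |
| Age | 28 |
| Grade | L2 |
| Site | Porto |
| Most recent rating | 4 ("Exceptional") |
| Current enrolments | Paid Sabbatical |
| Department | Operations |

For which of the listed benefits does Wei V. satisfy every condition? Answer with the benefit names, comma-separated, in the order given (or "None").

Paid Sabbatical

Service from 27 Feb 2023 to May 13, 2023: 75 days.
Paid Sabbatical — status seasonal ✓ (not excluded); service 75 days ≥ 1 month (≈30 days) ✓; age 28 ≥ 25 ✓ → eligible.
Stock Purchase Plan — status seasonal ✓ (not excluded); service 75 days < 9 months (≈270 days) ✗ → not eligible.
Unlimited PTO Program — status seasonal ✓; service 75 days < 3 years (≈1095 days) ✗ → not eligible.
Health Insurance — status seasonal ✓; service 75 days < 90 days ✗ → not eligible.
Transit Subsidy — status seasonal ✓; service 75 days < 12 months (≈360 days) ✗ → not eligible.
Life Insurance — status seasonal ✓; service 75 days < 6 months (≈180 days) ✗ → not eligible.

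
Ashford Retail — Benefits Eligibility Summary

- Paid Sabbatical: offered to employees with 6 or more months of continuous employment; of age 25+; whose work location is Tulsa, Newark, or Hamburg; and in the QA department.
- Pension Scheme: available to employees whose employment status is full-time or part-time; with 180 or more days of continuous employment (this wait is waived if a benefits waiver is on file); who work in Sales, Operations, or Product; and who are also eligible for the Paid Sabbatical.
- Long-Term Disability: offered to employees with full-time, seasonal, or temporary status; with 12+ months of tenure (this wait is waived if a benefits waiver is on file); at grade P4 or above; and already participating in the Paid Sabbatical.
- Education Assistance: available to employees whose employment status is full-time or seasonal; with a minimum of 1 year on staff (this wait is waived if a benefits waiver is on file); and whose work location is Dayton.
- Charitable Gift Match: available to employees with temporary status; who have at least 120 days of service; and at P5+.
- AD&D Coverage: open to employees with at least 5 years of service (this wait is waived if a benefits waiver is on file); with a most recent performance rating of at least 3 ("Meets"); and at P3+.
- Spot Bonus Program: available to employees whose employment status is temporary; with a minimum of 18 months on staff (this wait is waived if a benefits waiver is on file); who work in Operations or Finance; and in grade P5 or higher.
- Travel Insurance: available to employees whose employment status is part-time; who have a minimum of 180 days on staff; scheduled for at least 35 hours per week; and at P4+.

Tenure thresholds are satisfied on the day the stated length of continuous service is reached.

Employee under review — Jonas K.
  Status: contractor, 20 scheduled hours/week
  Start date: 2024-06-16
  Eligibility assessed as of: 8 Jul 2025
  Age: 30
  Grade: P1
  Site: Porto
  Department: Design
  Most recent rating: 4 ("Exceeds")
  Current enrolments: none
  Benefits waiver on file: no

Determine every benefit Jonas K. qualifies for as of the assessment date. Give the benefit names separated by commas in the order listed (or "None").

Service from 2024-06-16 to 8 Jul 2025: 387 days.
Paid Sabbatical — service 387 days ≥ 6 months (≈180 days) ✓; age 30 ≥ 25 ✓; site Porto ✗ (not Tulsa, Newark, or Hamburg) → not eligible.
Pension Scheme — status contractor ✗ (requires full-time or part-time) → not eligible.
Long-Term Disability — status contractor ✗ (requires full-time, seasonal, or temporary) → not eligible.
Education Assistance — status contractor ✗ (requires full-time or seasonal) → not eligible.
Charitable Gift Match — status contractor ✗ (requires temporary) → not eligible.
AD&D Coverage — no waiver, service 387 days < 5 years (≈1825 days) ✗ → not eligible.
Spot Bonus Program — status contractor ✗ (requires temporary) → not eligible.
Travel Insurance — status contractor ✗ (requires part-time) → not eligible.

None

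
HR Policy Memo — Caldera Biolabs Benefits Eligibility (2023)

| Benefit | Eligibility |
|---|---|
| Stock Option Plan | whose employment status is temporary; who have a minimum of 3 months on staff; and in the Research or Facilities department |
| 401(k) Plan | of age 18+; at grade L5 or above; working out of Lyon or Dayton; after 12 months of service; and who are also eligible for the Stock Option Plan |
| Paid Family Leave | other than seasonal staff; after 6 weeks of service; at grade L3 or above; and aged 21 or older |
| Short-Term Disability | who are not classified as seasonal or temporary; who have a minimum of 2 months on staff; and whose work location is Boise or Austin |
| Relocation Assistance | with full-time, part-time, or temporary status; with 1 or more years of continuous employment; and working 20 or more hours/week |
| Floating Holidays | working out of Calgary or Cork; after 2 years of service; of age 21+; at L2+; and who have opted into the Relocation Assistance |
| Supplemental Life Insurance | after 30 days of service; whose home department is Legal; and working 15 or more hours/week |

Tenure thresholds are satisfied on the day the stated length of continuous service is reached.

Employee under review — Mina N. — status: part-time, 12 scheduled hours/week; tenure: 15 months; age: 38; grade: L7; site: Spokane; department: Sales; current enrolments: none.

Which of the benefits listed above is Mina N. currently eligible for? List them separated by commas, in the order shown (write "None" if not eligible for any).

Stock Option Plan — status part-time ✗ (requires temporary) → not eligible.
401(k) Plan — age 38 ≥ 18 ✓; grade L7 ≥ L5 ✓; site Spokane ✗ (not Lyon or Dayton) → not eligible.
Paid Family Leave — status part-time ✓ (not excluded); service 15 months ≥ 6 weeks (≈42 days) ✓; grade L7 ≥ L3 ✓; age 38 ≥ 21 ✓ → eligible.
Short-Term Disability — status part-time ✓ (not excluded); service 15 months ≥ 2 months ✓; site Spokane ✗ (not Boise or Austin) → not eligible.
Relocation Assistance — status part-time ✓; service 15 months ≥ 1 year (≈365 days) ✓; 12 hrs/wk < 20 ✗ → not eligible.
Floating Holidays — site Spokane ✗ (not Calgary or Cork) → not eligible.
Supplemental Life Insurance — service 15 months ≥ 30 days ✓; dept Sales ✗ → not eligible.

Paid Family Leave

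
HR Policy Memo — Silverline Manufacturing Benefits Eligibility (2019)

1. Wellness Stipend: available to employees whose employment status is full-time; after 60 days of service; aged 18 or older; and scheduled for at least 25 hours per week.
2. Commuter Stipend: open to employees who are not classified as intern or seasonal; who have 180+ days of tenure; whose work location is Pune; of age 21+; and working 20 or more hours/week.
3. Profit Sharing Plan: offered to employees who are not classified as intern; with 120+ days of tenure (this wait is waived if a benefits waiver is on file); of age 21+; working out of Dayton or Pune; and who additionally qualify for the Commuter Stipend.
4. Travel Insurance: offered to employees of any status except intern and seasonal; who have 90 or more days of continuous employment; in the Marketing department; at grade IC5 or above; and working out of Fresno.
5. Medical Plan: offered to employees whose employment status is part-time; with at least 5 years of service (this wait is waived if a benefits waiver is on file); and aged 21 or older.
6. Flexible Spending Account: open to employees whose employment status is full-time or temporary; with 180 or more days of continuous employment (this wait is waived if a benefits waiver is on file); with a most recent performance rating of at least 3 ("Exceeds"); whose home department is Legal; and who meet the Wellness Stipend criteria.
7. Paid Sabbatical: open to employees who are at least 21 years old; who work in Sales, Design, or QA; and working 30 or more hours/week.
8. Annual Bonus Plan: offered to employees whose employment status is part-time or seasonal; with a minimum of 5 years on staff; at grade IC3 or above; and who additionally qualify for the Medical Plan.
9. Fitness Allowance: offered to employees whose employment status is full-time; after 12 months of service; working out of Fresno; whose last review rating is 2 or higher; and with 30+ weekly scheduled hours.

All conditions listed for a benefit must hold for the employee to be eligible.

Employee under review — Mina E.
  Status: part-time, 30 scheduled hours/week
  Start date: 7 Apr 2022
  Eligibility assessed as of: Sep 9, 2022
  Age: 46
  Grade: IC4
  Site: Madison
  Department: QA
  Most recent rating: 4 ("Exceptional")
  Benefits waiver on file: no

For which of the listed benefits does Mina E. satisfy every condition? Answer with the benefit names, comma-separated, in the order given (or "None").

Service from 7 Apr 2022 to Sep 9, 2022: 155 days.
Wellness Stipend — status part-time ✗ (requires full-time) → not eligible.
Commuter Stipend — status part-time ✓ (not excluded); service 155 days < 180 days ✗ → not eligible.
Profit Sharing Plan — status part-time ✓ (not excluded); no waiver, service 155 days ≥ 120 days ✓; age 46 ≥ 21 ✓; site Madison ✗ (not Dayton or Pune) → not eligible.
Travel Insurance — status part-time ✓ (not excluded); service 155 days ≥ 90 days ✓; dept QA ✗ → not eligible.
Medical Plan — status part-time ✓; no waiver, service 155 days < 5 years (≈1825 days) ✗ → not eligible.
Flexible Spending Account — status part-time ✗ (requires full-time or temporary) → not eligible.
Paid Sabbatical — age 46 ≥ 21 ✓; dept QA ✓; 30 hrs/wk ≥ 30 ✓ → eligible.
Annual Bonus Plan — status part-time ✓; service 155 days < 5 years (≈1825 days) ✗ → not eligible.
Fitness Allowance — status part-time ✗ (requires full-time) → not eligible.

Paid Sabbatical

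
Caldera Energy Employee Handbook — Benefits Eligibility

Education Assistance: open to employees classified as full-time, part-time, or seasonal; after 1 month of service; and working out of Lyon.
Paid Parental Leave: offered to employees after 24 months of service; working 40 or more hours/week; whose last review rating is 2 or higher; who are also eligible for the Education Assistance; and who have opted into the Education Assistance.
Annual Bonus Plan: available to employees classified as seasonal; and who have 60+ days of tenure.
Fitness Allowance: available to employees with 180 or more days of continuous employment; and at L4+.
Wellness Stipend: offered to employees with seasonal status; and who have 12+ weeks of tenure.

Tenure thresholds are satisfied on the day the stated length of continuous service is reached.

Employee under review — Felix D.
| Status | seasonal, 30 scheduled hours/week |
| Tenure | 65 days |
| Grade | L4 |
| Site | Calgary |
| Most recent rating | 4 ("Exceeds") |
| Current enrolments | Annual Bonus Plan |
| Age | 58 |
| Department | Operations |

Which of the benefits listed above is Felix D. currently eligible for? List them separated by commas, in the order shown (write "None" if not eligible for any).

Annual Bonus Plan

Education Assistance — status seasonal ✓; service 65 days ≥ 1 month (≈30 days) ✓; site Calgary ✗ (not Lyon) → not eligible.
Paid Parental Leave — service 65 days < 24 months (≈720 days) ✗ → not eligible.
Annual Bonus Plan — status seasonal ✓; service 65 days ≥ 60 days ✓ → eligible.
Fitness Allowance — service 65 days < 180 days ✗ → not eligible.
Wellness Stipend — status seasonal ✓; service 65 days < 12 weeks (≈84 days) ✗ → not eligible.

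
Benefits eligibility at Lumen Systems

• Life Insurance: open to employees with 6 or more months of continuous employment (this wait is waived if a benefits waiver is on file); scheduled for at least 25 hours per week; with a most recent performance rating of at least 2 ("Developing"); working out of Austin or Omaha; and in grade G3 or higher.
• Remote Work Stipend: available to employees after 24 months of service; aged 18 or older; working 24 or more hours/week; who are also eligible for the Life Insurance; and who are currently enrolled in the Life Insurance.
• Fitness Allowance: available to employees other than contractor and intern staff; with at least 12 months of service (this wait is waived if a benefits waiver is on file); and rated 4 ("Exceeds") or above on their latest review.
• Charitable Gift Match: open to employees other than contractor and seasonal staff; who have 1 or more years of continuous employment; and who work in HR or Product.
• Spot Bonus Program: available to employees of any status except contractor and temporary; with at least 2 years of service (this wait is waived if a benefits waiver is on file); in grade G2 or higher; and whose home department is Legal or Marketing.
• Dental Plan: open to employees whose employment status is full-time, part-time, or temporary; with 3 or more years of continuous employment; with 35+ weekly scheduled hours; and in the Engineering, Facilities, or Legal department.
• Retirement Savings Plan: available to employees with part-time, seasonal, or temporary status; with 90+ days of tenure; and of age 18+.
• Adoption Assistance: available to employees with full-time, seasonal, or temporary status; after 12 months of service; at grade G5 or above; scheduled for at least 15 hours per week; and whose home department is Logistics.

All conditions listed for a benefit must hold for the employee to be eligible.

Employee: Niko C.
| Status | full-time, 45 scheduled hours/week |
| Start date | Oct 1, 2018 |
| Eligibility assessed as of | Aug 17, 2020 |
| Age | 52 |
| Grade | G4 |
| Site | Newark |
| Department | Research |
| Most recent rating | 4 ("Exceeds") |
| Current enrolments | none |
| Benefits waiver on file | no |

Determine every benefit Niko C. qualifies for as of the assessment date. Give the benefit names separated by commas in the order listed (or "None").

Fitness Allowance

Service from Oct 1, 2018 to Aug 17, 2020: 686 days.
Life Insurance — no waiver, service 686 days ≥ 6 months (≈180 days) ✓; 45 hrs/wk ≥ 25 ✓; rating 4 ≥ 2 ✓; site Newark ✗ (not Austin or Omaha) → not eligible.
Remote Work Stipend — service 686 days < 24 months (≈720 days) ✗ → not eligible.
Fitness Allowance — status full-time ✓ (not excluded); no waiver, service 686 days ≥ 12 months (≈360 days) ✓; rating 4 ≥ 4 ✓ → eligible.
Charitable Gift Match — status full-time ✓ (not excluded); service 686 days ≥ 1 year (≈365 days) ✓; dept Research ✗ → not eligible.
Spot Bonus Program — status full-time ✓ (not excluded); no waiver, service 686 days < 2 years (≈730 days) ✗ → not eligible.
Dental Plan — status full-time ✓; service 686 days < 3 years (≈1095 days) ✗ → not eligible.
Retirement Savings Plan — status full-time ✗ (requires part-time, seasonal, or temporary) → not eligible.
Adoption Assistance — status full-time ✓; service 686 days ≥ 12 months (≈360 days) ✓; grade G4 < G5 ✗ → not eligible.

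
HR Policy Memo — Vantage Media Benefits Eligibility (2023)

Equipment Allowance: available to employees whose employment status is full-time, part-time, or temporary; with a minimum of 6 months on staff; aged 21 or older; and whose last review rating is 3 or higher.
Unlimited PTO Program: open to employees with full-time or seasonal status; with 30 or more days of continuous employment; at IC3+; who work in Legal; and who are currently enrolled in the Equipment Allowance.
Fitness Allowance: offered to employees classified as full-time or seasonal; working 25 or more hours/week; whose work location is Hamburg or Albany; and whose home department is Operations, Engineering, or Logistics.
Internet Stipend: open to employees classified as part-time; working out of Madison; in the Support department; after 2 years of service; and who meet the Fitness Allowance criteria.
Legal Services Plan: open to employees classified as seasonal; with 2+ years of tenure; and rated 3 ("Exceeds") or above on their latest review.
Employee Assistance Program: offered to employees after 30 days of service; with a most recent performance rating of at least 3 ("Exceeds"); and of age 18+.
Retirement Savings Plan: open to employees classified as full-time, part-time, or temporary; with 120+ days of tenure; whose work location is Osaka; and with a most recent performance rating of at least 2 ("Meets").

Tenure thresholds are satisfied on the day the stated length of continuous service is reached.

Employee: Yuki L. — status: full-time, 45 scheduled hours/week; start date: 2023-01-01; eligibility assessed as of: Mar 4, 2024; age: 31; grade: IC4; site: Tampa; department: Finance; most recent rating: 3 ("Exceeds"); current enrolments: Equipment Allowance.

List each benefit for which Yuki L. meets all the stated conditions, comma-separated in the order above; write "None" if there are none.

Equipment Allowance, Employee Assistance Program

Service from 2023-01-01 to Mar 4, 2024: 428 days.
Equipment Allowance — status full-time ✓; service 428 days ≥ 6 months (≈180 days) ✓; age 31 ≥ 21 ✓; rating 3 ≥ 3 ✓ → eligible.
Unlimited PTO Program — status full-time ✓; service 428 days ≥ 30 days ✓; grade IC4 ≥ IC3 ✓; dept Finance ✗ → not eligible.
Fitness Allowance — status full-time ✓; 45 hrs/wk ≥ 25 ✓; site Tampa ✗ (not Hamburg or Albany) → not eligible.
Internet Stipend — status full-time ✗ (requires part-time) → not eligible.
Legal Services Plan — status full-time ✗ (requires seasonal) → not eligible.
Employee Assistance Program — service 428 days ≥ 30 days ✓; rating 3 ≥ 3 ✓; age 31 ≥ 18 ✓ → eligible.
Retirement Savings Plan — status full-time ✓; service 428 days ≥ 120 days ✓; site Tampa ✗ (not Osaka) → not eligible.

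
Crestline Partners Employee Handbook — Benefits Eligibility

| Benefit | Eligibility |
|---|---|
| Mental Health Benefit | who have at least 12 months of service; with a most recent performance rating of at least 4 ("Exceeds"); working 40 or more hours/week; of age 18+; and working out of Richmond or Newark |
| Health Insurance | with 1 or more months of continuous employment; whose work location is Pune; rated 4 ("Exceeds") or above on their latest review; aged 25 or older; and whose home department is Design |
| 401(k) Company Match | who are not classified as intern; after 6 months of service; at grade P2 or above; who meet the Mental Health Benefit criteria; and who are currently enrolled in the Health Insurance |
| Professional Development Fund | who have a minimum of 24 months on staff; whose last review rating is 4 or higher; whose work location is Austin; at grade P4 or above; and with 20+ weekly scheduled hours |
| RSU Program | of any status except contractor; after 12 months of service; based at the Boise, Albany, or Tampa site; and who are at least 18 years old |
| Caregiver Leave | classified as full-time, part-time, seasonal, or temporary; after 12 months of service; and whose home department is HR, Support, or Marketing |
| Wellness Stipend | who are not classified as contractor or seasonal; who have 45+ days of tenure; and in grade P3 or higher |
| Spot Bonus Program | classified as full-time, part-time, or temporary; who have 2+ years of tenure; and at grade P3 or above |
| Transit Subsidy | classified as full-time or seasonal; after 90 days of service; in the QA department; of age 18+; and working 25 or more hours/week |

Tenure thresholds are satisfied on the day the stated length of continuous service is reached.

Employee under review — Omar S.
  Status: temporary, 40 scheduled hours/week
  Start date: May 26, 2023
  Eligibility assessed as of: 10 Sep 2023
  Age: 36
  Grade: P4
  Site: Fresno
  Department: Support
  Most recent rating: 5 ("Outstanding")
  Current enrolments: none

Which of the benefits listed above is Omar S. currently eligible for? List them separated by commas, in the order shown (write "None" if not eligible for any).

Wellness Stipend

Service from May 26, 2023 to 10 Sep 2023: 107 days.
Mental Health Benefit — service 107 days < 12 months (≈360 days) ✗ → not eligible.
Health Insurance — service 107 days ≥ 1 month (≈30 days) ✓; site Fresno ✗ (not Pune) → not eligible.
401(k) Company Match — status temporary ✓ (not excluded); service 107 days < 6 months (≈180 days) ✗ → not eligible.
Professional Development Fund — service 107 days < 24 months (≈720 days) ✗ → not eligible.
RSU Program — status temporary ✓ (not excluded); service 107 days < 12 months (≈360 days) ✗ → not eligible.
Caregiver Leave — status temporary ✓; service 107 days < 12 months (≈360 days) ✗ → not eligible.
Wellness Stipend — status temporary ✓ (not excluded); service 107 days ≥ 45 days ✓; grade P4 ≥ P3 ✓ → eligible.
Spot Bonus Program — status temporary ✓; service 107 days < 2 years (≈730 days) ✗ → not eligible.
Transit Subsidy — status temporary ✗ (requires full-time or seasonal) → not eligible.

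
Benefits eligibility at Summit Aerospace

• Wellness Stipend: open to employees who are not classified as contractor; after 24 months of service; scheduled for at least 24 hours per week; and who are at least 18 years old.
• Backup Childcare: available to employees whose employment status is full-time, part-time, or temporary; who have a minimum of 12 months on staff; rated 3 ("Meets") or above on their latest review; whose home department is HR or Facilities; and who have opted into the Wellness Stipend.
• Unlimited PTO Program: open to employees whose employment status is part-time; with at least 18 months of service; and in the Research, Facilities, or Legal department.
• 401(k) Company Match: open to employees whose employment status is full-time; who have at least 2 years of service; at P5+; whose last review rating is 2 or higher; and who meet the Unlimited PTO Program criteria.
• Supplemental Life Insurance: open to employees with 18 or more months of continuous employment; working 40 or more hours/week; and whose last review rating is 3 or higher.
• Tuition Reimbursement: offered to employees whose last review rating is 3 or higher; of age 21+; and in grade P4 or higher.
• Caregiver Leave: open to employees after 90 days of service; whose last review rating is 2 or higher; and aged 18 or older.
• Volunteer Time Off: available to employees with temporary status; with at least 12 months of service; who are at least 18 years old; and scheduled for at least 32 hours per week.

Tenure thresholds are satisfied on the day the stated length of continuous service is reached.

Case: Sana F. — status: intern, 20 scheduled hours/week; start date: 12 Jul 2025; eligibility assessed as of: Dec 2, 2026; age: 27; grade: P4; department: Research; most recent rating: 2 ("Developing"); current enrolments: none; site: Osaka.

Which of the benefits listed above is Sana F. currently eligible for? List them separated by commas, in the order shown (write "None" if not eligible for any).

Caregiver Leave

Service from 12 Jul 2025 to Dec 2, 2026: 508 days.
Wellness Stipend — status intern ✓ (not excluded); service 508 days < 24 months (≈720 days) ✗ → not eligible.
Backup Childcare — status intern ✗ (requires full-time, part-time, or temporary) → not eligible.
Unlimited PTO Program — status intern ✗ (requires part-time) → not eligible.
401(k) Company Match — status intern ✗ (requires full-time) → not eligible.
Supplemental Life Insurance — service 508 days < 18 months (≈540 days) ✗ → not eligible.
Tuition Reimbursement — rating 2 < 3 ✗ → not eligible.
Caregiver Leave — service 508 days ≥ 90 days ✓; rating 2 ≥ 2 ✓; age 27 ≥ 18 ✓ → eligible.
Volunteer Time Off — status intern ✗ (requires temporary) → not eligible.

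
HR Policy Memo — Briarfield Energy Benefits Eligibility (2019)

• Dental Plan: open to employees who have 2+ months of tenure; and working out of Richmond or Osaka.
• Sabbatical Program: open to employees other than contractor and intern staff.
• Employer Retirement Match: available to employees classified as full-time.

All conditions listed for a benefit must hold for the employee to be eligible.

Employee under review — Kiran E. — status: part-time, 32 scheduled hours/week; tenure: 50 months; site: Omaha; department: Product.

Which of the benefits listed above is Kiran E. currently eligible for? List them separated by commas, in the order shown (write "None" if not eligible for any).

Dental Plan — service 50 months ≥ 2 months ✓; site Omaha ✗ (not Richmond or Osaka) → not eligible.
Sabbatical Program — status part-time ✓ (not excluded) → eligible.
Employer Retirement Match — status part-time ✗ (requires full-time) → not eligible.

Sabbatical Program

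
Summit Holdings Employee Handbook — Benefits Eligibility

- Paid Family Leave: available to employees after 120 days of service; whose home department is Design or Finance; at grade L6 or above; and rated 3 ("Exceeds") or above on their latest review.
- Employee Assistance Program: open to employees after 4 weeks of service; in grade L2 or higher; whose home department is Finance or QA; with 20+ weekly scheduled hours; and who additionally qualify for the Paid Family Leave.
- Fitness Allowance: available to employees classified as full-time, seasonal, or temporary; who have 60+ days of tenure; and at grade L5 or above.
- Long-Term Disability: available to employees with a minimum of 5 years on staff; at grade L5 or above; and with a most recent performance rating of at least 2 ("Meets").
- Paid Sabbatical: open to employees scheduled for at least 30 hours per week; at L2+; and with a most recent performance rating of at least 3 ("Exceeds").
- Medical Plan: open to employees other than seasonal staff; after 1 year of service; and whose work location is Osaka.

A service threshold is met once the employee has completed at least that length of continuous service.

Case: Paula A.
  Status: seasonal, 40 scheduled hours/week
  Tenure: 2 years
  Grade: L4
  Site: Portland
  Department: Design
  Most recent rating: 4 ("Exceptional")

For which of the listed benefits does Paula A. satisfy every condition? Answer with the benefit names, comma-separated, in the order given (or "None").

Paid Family Leave — service 2 years ≥ 120 days ✓; dept Design ✓; grade L4 < L6 ✗ → not eligible.
Employee Assistance Program — service 2 years ≥ 4 weeks (≈28 days) ✓; grade L4 ≥ L2 ✓; dept Design ✗ → not eligible.
Fitness Allowance — status seasonal ✓; service 2 years ≥ 60 days ✓; grade L4 < L5 ✗ → not eligible.
Long-Term Disability — service 2 years < 5 years ✗ → not eligible.
Paid Sabbatical — 40 hrs/wk ≥ 30 ✓; grade L4 ≥ L2 ✓; rating 4 ≥ 3 ✓ → eligible.
Medical Plan — status seasonal ✗ (excluded) → not eligible.

Paid Sabbatical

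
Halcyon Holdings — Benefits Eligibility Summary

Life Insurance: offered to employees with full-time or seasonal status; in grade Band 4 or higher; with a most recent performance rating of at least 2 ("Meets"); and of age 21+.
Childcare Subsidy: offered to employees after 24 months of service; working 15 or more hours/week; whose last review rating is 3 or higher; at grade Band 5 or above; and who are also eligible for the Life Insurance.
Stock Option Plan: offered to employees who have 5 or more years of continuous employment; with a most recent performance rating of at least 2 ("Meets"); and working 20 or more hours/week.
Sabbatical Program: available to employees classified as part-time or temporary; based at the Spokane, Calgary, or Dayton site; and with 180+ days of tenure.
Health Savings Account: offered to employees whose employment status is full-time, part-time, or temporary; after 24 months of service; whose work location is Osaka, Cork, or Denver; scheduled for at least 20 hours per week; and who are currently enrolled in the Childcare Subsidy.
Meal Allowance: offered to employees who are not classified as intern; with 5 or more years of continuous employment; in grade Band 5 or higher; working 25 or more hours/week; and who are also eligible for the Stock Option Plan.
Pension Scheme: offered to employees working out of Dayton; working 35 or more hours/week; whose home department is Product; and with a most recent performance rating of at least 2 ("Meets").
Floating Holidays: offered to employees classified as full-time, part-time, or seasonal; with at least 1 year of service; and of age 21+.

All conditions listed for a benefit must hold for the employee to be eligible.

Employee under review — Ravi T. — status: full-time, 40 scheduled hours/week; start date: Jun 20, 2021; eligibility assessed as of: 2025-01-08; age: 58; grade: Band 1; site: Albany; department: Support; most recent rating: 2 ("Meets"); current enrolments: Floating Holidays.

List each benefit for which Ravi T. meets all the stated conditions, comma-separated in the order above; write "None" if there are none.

Floating Holidays

Service from Jun 20, 2021 to 2025-01-08: 1298 days.
Life Insurance — status full-time ✓; grade Band 1 < Band 4 ✗ → not eligible.
Childcare Subsidy — service 1298 days ≥ 24 months (≈720 days) ✓; 40 hrs/wk ≥ 15 ✓; rating 2 < 3 ✗ → not eligible.
Stock Option Plan — service 1298 days < 5 years (≈1825 days) ✗ → not eligible.
Sabbatical Program — status full-time ✗ (requires part-time or temporary) → not eligible.
Health Savings Account — status full-time ✓; service 1298 days ≥ 24 months (≈720 days) ✓; site Albany ✗ (not Osaka, Cork, or Denver) → not eligible.
Meal Allowance — status full-time ✓ (not excluded); service 1298 days < 5 years (≈1825 days) ✗ → not eligible.
Pension Scheme — site Albany ✗ (not Dayton) → not eligible.
Floating Holidays — status full-time ✓; service 1298 days ≥ 1 year (≈365 days) ✓; age 58 ≥ 21 ✓ → eligible.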